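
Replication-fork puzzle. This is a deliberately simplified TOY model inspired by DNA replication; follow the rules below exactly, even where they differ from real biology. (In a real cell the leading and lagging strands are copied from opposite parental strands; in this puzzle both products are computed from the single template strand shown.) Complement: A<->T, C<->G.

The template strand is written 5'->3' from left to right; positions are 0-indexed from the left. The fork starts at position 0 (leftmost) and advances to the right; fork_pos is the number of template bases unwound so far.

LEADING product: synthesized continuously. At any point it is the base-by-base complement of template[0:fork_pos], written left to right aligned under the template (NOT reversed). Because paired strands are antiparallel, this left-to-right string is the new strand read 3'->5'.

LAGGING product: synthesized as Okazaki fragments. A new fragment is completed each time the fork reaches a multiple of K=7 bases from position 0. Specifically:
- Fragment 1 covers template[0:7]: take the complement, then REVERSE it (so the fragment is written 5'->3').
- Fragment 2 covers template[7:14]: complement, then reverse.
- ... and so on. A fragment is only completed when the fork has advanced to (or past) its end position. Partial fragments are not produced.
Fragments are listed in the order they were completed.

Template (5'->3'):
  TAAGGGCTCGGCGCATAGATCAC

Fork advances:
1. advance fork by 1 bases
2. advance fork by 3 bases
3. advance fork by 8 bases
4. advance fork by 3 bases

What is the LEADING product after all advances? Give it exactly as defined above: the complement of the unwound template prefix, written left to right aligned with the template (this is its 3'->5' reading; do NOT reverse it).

Answer: ATTCCCGAGCCGCGT

Derivation:
Step 1: advance 1 -> fork_pos = 0 + 1 = 1.
Step 2: advance 3 -> fork_pos = 1 + 3 = 4.
Step 3: advance 8 -> fork_pos = 4 + 8 = 12.
Step 4: advance 3 -> fork_pos = 12 + 3 = 15.
Unwound prefix: template[0:15] = TAAGGGCTCGGCGCA
Complement it base by base (A<->T, C<->G), keeping left-to-right order:
  [0:5] TAAGG -> ATTCC
  [5:10] GCTCG -> CGAGC
  [10:15] GCGCA -> CGCGT
Concatenate: ATTCCCGAGCCGCGT (length 15; written aligned with the template, i.e. 3'->5').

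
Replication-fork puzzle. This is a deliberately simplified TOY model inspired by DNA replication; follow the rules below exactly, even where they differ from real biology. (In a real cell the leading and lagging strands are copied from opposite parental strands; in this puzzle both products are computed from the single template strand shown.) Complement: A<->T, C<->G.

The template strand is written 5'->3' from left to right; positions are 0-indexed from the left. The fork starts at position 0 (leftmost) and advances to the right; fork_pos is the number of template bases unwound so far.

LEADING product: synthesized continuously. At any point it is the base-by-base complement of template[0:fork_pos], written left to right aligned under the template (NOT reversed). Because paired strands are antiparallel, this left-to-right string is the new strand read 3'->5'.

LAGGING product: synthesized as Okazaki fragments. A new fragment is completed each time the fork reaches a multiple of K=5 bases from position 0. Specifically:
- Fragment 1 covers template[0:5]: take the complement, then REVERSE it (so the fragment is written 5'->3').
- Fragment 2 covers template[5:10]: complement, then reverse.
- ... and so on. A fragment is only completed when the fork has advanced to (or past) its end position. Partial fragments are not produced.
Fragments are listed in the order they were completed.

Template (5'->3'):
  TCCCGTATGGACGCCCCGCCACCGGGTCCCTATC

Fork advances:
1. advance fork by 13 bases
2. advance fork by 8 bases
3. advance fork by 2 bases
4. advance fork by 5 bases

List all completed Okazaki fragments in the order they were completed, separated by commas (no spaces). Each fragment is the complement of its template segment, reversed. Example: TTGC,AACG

Step 1: advance 13 -> fork_pos = 0 + 13 = 13. Reached multiple(s) of 5: 5, 10 -> fragments 1-2 completed (2 total).
Step 2: advance 8 -> fork_pos = 13 + 8 = 21. Reached multiple(s) of 5: 15, 20 -> fragments 3-4 completed (4 total).
Step 3: advance 2 -> fork_pos = 21 + 2 = 23. Next multiple of 5 is 25 (not reached); still 4 fragment(s).
Step 4: advance 5 -> fork_pos = 23 + 5 = 28. Reached multiple(s) of 5: 25 -> fragment 5 completed (5 total).
Final fork_pos = 28, so 5 fragment(s) are complete. Build each: template segment -> complement -> reverse.
Fragment 1: template[0:5] = TCCCG -> complement AGGGC -> reversed CGGGA
Fragment 2: template[5:10] = TATGG -> complement ATACC -> reversed CCATA
Fragment 3: template[10:15] = ACGCC -> complement TGCGG -> reversed GGCGT
Fragment 4: template[15:20] = CCGCC -> complement GGCGG -> reversed GGCGG
Fragment 5: template[20:25] = ACCGG -> complement TGGCC -> reversed CCGGT

Answer: CGGGA,CCATA,GGCGT,GGCGG,CCGGT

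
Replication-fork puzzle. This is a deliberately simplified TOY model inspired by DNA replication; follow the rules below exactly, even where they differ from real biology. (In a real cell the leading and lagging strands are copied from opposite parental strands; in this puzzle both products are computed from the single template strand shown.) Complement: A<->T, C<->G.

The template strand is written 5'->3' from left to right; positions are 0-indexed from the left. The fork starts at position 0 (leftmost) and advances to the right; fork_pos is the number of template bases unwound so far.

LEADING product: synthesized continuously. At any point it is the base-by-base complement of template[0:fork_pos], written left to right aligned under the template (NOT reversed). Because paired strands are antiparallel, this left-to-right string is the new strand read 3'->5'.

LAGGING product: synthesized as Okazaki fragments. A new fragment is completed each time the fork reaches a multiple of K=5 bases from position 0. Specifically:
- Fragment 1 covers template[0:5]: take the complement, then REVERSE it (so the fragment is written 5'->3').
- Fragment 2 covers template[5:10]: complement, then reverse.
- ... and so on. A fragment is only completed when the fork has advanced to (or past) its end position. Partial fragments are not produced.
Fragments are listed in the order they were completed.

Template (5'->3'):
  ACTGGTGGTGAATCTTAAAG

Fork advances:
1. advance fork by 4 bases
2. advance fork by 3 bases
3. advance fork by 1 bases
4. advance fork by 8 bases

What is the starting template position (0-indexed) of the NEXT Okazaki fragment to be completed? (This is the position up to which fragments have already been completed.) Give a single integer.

Step 1: advance 4 -> fork_pos = 0 + 4 = 4. Next multiple of 5 is 5 (not reached); still 0 fragment(s).
Step 2: advance 3 -> fork_pos = 4 + 3 = 7. Reached multiple(s) of 5: 5 -> fragment 1 completed (1 total).
Step 3: advance 1 -> fork_pos = 7 + 1 = 8. Next multiple of 5 is 10 (not reached); still 1 fragment(s).
Step 4: advance 8 -> fork_pos = 8 + 8 = 16. Reached multiple(s) of 5: 10, 15 -> fragments 2-3 completed (3 total).
3 fragment(s) completed, covering template[0:15] (3 x 5 = 15). The next fragment, fragment 4, covers template[15:20], so it starts at position 15.

Answer: 15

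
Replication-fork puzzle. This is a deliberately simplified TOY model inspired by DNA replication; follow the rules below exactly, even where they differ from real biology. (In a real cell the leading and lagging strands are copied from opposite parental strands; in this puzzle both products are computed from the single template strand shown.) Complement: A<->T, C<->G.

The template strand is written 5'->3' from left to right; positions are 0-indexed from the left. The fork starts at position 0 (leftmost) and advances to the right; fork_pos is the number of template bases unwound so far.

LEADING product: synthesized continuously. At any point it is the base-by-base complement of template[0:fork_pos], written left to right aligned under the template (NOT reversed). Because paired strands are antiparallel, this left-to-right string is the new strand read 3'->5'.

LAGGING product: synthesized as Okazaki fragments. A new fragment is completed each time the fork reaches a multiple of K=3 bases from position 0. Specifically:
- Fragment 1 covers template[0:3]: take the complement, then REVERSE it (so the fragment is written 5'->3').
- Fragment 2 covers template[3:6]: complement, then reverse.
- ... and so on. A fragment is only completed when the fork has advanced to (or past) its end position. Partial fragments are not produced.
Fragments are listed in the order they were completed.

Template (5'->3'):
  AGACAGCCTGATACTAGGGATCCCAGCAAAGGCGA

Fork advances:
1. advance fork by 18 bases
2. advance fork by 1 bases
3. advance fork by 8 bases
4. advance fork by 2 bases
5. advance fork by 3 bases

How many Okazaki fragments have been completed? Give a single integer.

Step 1: advance 18 -> fork_pos = 0 + 18 = 18. Reached multiple(s) of 3: 3, 6, 9, 12, 15, 18 -> fragments 1-6 completed (6 total).
Step 2: advance 1 -> fork_pos = 18 + 1 = 19. Next multiple of 3 is 21 (not reached); still 6 fragment(s).
Step 3: advance 8 -> fork_pos = 19 + 8 = 27. Reached multiple(s) of 3: 21, 24, 27 -> fragments 7-9 completed (9 total).
Step 4: advance 2 -> fork_pos = 27 + 2 = 29. Next multiple of 3 is 30 (not reached); still 9 fragment(s).
Step 5: advance 3 -> fork_pos = 29 + 3 = 32. Reached multiple(s) of 3: 30 -> fragment 10 completed (10 total).
Check: final fork_pos = 32; the multiples of 3 that are <= 32 are 3..30 -> 32 // 3 = 10 completed fragment(s).

Answer: 10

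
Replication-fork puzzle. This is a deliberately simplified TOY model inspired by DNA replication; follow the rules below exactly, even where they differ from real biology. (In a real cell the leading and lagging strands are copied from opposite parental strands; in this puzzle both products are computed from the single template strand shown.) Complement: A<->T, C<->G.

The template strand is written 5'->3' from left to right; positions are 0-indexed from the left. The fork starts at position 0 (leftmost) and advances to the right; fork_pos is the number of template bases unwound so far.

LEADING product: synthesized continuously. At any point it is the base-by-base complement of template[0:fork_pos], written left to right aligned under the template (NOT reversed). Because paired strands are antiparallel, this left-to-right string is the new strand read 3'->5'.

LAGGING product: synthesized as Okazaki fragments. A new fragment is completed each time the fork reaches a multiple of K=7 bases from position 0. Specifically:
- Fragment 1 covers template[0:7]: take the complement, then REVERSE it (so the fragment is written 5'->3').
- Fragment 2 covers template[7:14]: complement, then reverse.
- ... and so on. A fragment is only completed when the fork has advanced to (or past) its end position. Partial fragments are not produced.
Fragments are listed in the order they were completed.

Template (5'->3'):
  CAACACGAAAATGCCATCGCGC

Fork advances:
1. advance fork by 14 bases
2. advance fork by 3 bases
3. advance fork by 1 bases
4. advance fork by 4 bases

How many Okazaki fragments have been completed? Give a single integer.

Answer: 3

Derivation:
Step 1: advance 14 -> fork_pos = 0 + 14 = 14. Reached multiple(s) of 7: 7, 14 -> fragments 1-2 completed (2 total).
Step 2: advance 3 -> fork_pos = 14 + 3 = 17. Next multiple of 7 is 21 (not reached); still 2 fragment(s).
Step 3: advance 1 -> fork_pos = 17 + 1 = 18. Next multiple of 7 is 21 (not reached); still 2 fragment(s).
Step 4: advance 4 -> fork_pos = 18 + 4 = 22. Reached multiple(s) of 7: 21 -> fragment 3 completed (3 total).
Check: final fork_pos = 22; the multiples of 7 that are <= 22 are 7..21 -> 22 // 7 = 3 completed fragment(s).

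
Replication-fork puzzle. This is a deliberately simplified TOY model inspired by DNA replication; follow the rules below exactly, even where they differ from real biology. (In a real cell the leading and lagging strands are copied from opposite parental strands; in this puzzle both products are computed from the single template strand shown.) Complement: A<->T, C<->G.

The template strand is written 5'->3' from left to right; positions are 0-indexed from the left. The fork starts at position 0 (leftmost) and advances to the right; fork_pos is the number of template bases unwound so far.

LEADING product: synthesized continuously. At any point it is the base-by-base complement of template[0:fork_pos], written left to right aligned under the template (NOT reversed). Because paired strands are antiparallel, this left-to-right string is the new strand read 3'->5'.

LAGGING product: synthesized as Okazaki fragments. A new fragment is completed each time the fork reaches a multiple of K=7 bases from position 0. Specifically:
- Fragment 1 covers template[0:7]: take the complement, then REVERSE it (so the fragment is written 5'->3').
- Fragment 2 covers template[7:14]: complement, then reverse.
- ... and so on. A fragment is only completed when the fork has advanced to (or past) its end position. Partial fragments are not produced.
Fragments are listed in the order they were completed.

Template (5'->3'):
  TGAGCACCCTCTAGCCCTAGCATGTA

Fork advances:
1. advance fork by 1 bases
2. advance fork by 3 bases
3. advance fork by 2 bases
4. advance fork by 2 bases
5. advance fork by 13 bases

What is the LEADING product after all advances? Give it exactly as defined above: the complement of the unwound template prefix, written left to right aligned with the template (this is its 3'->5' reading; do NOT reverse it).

Answer: ACTCGTGGGAGATCGGGATCG

Derivation:
Step 1: advance 1 -> fork_pos = 0 + 1 = 1.
Step 2: advance 3 -> fork_pos = 1 + 3 = 4.
Step 3: advance 2 -> fork_pos = 4 + 2 = 6.
Step 4: advance 2 -> fork_pos = 6 + 2 = 8.
Step 5: advance 13 -> fork_pos = 8 + 13 = 21.
Unwound prefix: template[0:21] = TGAGCACCCTCTAGCCCTAGC
Complement it base by base (A<->T, C<->G), keeping left-to-right order:
  [0:5] TGAGC -> ACTCG
  [5:10] ACCCT -> TGGGA
  [10:15] CTAGC -> GATCG
  [15:20] CCTAG -> GGATC
  [20:21] C -> G
Concatenate: ACTCGTGGGAGATCGGGATCG (length 21; written aligned with the template, i.e. 3'->5').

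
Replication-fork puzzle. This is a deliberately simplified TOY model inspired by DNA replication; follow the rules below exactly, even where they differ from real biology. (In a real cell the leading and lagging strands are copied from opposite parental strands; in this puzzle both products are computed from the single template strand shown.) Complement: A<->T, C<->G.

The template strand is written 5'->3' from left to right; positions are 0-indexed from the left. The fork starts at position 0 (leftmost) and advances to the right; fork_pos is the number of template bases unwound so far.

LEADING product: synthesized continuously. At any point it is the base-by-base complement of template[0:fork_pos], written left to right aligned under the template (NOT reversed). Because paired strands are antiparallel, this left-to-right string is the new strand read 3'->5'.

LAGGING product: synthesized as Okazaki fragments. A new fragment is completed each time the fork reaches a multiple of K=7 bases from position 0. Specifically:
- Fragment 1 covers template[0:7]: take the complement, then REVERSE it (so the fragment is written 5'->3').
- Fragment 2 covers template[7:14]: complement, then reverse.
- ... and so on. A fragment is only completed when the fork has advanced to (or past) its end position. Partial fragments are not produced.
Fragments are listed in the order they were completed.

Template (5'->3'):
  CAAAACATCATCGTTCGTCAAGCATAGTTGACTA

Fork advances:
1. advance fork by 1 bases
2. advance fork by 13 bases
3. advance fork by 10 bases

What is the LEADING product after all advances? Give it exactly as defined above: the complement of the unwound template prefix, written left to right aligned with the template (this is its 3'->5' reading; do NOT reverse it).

Step 1: advance 1 -> fork_pos = 0 + 1 = 1.
Step 2: advance 13 -> fork_pos = 1 + 13 = 14.
Step 3: advance 10 -> fork_pos = 14 + 10 = 24.
Unwound prefix: template[0:24] = CAAAACATCATCGTTCGTCAAGCA
Complement it base by base (A<->T, C<->G), keeping left-to-right order:
  [0:5] CAAAA -> GTTTT
  [5:10] CATCA -> GTAGT
  [10:15] TCGTT -> AGCAA
  [15:20] CGTCA -> GCAGT
  [20:24] AGCA -> TCGT
Concatenate: GTTTTGTAGTAGCAAGCAGTTCGT (length 24; written aligned with the template, i.e. 3'->5').

Answer: GTTTTGTAGTAGCAAGCAGTTCGT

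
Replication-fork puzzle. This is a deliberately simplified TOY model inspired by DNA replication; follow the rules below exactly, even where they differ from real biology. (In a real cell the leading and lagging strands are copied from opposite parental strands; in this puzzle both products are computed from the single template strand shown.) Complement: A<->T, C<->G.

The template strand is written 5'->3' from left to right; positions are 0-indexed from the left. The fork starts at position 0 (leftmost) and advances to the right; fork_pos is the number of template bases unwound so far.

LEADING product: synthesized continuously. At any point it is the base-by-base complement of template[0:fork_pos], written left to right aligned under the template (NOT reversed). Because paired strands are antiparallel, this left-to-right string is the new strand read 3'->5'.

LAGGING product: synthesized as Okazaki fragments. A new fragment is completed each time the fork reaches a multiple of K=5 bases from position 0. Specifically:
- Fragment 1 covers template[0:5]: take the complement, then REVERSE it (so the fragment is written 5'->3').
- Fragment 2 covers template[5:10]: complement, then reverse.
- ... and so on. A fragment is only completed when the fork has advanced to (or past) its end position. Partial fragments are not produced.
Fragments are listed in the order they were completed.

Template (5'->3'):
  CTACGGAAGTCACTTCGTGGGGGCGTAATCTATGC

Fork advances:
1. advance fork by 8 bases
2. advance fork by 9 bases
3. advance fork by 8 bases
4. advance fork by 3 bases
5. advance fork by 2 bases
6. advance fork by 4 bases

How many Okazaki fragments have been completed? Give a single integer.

Step 1: advance 8 -> fork_pos = 0 + 8 = 8. Reached multiple(s) of 5: 5 -> fragment 1 completed (1 total).
Step 2: advance 9 -> fork_pos = 8 + 9 = 17. Reached multiple(s) of 5: 10, 15 -> fragments 2-3 completed (3 total).
Step 3: advance 8 -> fork_pos = 17 + 8 = 25. Reached multiple(s) of 5: 20, 25 -> fragments 4-5 completed (5 total).
Step 4: advance 3 -> fork_pos = 25 + 3 = 28. Next multiple of 5 is 30 (not reached); still 5 fragment(s).
Step 5: advance 2 -> fork_pos = 28 + 2 = 30. Reached multiple(s) of 5: 30 -> fragment 6 completed (6 total).
Step 6: advance 4 -> fork_pos = 30 + 4 = 34. Next multiple of 5 is 35 (not reached); still 6 fragment(s).
Check: final fork_pos = 34; the multiples of 5 that are <= 34 are 5..30 -> 34 // 5 = 6 completed fragment(s).

Answer: 6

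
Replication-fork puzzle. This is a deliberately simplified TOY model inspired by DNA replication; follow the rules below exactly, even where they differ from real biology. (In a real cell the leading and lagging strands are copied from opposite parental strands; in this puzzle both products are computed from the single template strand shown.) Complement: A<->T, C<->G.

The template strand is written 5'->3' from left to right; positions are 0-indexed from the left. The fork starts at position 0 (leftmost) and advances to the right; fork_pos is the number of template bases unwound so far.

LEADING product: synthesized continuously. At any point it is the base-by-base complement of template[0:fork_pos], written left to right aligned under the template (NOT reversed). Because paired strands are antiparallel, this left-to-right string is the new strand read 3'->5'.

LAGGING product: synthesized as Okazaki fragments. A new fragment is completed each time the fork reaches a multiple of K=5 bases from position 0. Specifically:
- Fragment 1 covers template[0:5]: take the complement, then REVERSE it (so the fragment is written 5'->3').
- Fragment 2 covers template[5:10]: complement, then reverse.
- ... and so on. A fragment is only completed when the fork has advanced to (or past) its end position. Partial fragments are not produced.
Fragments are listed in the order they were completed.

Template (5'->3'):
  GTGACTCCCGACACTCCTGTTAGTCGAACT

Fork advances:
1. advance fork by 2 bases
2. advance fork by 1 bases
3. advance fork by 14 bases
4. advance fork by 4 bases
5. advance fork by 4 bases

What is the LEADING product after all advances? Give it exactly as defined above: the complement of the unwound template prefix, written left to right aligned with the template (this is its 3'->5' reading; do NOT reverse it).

Step 1: advance 2 -> fork_pos = 0 + 2 = 2.
Step 2: advance 1 -> fork_pos = 2 + 1 = 3.
Step 3: advance 14 -> fork_pos = 3 + 14 = 17.
Step 4: advance 4 -> fork_pos = 17 + 4 = 21.
Step 5: advance 4 -> fork_pos = 21 + 4 = 25.
Unwound prefix: template[0:25] = GTGACTCCCGACACTCCTGTTAGTC
Complement it base by base (A<->T, C<->G), keeping left-to-right order:
  [0:5] GTGAC -> CACTG
  [5:10] TCCCG -> AGGGC
  [10:15] ACACT -> TGTGA
  [15:20] CCTGT -> GGACA
  [20:25] TAGTC -> ATCAG
Concatenate: CACTGAGGGCTGTGAGGACAATCAG (length 25; written aligned with the template, i.e. 3'->5').

Answer: CACTGAGGGCTGTGAGGACAATCAG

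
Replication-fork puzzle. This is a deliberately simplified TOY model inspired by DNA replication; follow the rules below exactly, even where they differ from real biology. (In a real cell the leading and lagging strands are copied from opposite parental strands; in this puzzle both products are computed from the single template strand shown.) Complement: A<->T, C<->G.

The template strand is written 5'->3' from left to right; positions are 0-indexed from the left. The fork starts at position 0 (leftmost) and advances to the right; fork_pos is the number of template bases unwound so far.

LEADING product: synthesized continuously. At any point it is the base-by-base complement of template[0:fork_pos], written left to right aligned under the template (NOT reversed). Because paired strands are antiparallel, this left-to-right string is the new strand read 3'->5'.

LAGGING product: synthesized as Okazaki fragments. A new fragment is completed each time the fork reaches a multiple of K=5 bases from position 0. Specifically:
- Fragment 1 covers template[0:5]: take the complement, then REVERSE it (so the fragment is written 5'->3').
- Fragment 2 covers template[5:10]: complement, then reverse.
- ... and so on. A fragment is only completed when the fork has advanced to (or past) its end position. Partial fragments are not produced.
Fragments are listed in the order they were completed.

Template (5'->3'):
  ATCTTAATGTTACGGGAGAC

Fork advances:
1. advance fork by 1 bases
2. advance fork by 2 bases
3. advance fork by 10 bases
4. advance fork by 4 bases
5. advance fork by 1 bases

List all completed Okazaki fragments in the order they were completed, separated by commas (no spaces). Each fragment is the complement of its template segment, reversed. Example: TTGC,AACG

Step 1: advance 1 -> fork_pos = 0 + 1 = 1. Next multiple of 5 is 5 (not reached); still 0 fragment(s).
Step 2: advance 2 -> fork_pos = 1 + 2 = 3. Next multiple of 5 is 5 (not reached); still 0 fragment(s).
Step 3: advance 10 -> fork_pos = 3 + 10 = 13. Reached multiple(s) of 5: 5, 10 -> fragments 1-2 completed (2 total).
Step 4: advance 4 -> fork_pos = 13 + 4 = 17. Reached multiple(s) of 5: 15 -> fragment 3 completed (3 total).
Step 5: advance 1 -> fork_pos = 17 + 1 = 18. Next multiple of 5 is 20 (not reached); still 3 fragment(s).
Final fork_pos = 18, so 3 fragment(s) are complete. Build each: template segment -> complement -> reverse.
Fragment 1: template[0:5] = ATCTT -> complement TAGAA -> reversed AAGAT
Fragment 2: template[5:10] = AATGT -> complement TTACA -> reversed ACATT
Fragment 3: template[10:15] = TACGG -> complement ATGCC -> reversed CCGTA

Answer: AAGAT,ACATT,CCGTA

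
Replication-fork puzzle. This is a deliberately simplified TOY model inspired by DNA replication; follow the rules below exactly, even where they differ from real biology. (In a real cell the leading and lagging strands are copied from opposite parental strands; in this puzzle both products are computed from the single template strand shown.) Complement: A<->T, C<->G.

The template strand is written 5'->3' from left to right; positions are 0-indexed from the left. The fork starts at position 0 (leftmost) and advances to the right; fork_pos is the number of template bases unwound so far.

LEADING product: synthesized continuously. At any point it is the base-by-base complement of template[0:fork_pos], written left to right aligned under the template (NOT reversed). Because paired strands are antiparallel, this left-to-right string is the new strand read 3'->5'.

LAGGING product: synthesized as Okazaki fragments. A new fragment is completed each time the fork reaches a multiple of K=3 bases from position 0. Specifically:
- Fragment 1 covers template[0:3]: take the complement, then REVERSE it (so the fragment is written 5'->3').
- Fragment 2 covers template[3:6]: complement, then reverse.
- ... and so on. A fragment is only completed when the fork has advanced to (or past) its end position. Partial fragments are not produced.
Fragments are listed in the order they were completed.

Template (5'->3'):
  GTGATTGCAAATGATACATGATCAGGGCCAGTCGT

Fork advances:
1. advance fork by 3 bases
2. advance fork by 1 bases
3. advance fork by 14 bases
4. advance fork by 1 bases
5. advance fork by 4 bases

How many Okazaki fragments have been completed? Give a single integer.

Step 1: advance 3 -> fork_pos = 0 + 3 = 3. Reached multiple(s) of 3: 3 -> fragment 1 completed (1 total).
Step 2: advance 1 -> fork_pos = 3 + 1 = 4. Next multiple of 3 is 6 (not reached); still 1 fragment(s).
Step 3: advance 14 -> fork_pos = 4 + 14 = 18. Reached multiple(s) of 3: 6, 9, 12, 15, 18 -> fragments 2-6 completed (6 total).
Step 4: advance 1 -> fork_pos = 18 + 1 = 19. Next multiple of 3 is 21 (not reached); still 6 fragment(s).
Step 5: advance 4 -> fork_pos = 19 + 4 = 23. Reached multiple(s) of 3: 21 -> fragment 7 completed (7 total).
Check: final fork_pos = 23; the multiples of 3 that are <= 23 are 3..21 -> 23 // 3 = 7 completed fragment(s).

Answer: 7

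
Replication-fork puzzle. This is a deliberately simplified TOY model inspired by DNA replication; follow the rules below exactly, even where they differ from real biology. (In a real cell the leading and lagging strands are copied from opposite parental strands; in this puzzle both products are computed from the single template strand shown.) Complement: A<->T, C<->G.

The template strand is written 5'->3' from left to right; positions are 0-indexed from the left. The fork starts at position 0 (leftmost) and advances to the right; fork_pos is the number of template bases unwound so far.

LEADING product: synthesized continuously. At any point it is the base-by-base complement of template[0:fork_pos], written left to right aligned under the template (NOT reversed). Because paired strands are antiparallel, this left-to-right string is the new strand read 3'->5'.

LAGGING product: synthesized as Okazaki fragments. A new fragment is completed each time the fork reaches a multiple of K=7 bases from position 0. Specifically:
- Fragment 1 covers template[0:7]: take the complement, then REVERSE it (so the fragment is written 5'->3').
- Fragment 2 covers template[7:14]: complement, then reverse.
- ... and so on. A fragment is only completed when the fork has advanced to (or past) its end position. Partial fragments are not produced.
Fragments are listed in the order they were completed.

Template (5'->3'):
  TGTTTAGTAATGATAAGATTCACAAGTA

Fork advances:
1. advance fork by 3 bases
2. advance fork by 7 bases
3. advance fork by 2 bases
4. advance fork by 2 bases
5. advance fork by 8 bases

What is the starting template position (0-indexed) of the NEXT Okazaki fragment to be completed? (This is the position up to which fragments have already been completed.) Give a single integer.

Answer: 21

Derivation:
Step 1: advance 3 -> fork_pos = 0 + 3 = 3. Next multiple of 7 is 7 (not reached); still 0 fragment(s).
Step 2: advance 7 -> fork_pos = 3 + 7 = 10. Reached multiple(s) of 7: 7 -> fragment 1 completed (1 total).
Step 3: advance 2 -> fork_pos = 10 + 2 = 12. Next multiple of 7 is 14 (not reached); still 1 fragment(s).
Step 4: advance 2 -> fork_pos = 12 + 2 = 14. Reached multiple(s) of 7: 14 -> fragment 2 completed (2 total).
Step 5: advance 8 -> fork_pos = 14 + 8 = 22. Reached multiple(s) of 7: 21 -> fragment 3 completed (3 total).
3 fragment(s) completed, covering template[0:21] (3 x 7 = 21). The next fragment, fragment 4, covers template[21:28], so it starts at position 21.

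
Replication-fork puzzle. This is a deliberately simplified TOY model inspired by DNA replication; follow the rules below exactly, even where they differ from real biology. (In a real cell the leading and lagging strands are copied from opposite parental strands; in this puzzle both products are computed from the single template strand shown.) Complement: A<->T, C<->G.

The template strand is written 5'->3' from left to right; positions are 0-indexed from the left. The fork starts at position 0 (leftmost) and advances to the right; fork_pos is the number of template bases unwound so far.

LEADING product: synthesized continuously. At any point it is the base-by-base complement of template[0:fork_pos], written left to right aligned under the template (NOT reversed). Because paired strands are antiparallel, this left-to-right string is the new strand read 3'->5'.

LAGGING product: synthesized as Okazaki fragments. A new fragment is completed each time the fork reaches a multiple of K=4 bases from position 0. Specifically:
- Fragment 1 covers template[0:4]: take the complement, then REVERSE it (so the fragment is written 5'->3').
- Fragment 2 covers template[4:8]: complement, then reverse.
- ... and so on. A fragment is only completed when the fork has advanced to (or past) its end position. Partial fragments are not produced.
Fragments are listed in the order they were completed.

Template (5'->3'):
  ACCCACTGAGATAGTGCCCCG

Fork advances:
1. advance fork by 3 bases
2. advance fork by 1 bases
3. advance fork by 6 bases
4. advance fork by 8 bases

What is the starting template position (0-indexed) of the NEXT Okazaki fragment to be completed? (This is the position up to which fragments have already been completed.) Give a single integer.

Step 1: advance 3 -> fork_pos = 0 + 3 = 3. Next multiple of 4 is 4 (not reached); still 0 fragment(s).
Step 2: advance 1 -> fork_pos = 3 + 1 = 4. Reached multiple(s) of 4: 4 -> fragment 1 completed (1 total).
Step 3: advance 6 -> fork_pos = 4 + 6 = 10. Reached multiple(s) of 4: 8 -> fragment 2 completed (2 total).
Step 4: advance 8 -> fork_pos = 10 + 8 = 18. Reached multiple(s) of 4: 12, 16 -> fragments 3-4 completed (4 total).
4 fragment(s) completed, covering template[0:16] (4 x 4 = 16). The next fragment, fragment 5, covers template[16:20], so it starts at position 16.

Answer: 16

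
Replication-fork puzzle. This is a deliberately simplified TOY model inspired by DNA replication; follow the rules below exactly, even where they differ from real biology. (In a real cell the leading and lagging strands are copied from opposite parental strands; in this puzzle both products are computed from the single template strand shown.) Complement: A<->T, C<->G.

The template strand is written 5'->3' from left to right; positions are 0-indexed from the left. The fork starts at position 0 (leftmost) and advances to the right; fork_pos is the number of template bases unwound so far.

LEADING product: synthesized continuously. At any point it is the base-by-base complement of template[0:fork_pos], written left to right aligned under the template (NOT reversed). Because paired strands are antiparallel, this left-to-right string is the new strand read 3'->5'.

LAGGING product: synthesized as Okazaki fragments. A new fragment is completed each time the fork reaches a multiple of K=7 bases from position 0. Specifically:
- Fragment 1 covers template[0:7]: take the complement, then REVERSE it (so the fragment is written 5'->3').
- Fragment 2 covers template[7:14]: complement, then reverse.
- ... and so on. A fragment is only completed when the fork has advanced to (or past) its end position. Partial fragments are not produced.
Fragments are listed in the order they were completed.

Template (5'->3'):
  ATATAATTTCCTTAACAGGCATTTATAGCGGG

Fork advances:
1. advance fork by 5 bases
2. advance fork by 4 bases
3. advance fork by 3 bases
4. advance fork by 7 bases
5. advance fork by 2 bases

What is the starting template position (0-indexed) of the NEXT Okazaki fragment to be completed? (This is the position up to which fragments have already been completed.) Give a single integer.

Answer: 21

Derivation:
Step 1: advance 5 -> fork_pos = 0 + 5 = 5. Next multiple of 7 is 7 (not reached); still 0 fragment(s).
Step 2: advance 4 -> fork_pos = 5 + 4 = 9. Reached multiple(s) of 7: 7 -> fragment 1 completed (1 total).
Step 3: advance 3 -> fork_pos = 9 + 3 = 12. Next multiple of 7 is 14 (not reached); still 1 fragment(s).
Step 4: advance 7 -> fork_pos = 12 + 7 = 19. Reached multiple(s) of 7: 14 -> fragment 2 completed (2 total).
Step 5: advance 2 -> fork_pos = 19 + 2 = 21. Reached multiple(s) of 7: 21 -> fragment 3 completed (3 total).
3 fragment(s) completed, covering template[0:21] (3 x 7 = 21). The next fragment, fragment 4, covers template[21:28], so it starts at position 21.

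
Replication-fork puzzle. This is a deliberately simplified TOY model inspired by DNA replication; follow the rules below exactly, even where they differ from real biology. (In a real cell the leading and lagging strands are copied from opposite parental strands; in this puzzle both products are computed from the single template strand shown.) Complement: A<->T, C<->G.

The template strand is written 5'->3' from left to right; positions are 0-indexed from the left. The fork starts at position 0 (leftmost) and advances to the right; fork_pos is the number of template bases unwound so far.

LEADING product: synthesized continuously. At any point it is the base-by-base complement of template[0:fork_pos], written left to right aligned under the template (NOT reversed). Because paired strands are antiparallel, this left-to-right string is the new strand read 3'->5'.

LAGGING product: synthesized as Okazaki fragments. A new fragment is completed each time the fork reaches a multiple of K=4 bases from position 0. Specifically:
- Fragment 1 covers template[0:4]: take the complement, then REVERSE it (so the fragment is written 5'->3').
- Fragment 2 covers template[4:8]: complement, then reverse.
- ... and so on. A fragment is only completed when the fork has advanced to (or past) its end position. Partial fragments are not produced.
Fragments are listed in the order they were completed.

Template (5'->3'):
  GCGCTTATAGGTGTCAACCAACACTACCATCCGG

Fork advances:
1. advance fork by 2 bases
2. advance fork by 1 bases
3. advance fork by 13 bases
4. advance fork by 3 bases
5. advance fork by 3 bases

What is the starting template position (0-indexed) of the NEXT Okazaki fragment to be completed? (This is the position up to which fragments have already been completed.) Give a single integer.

Step 1: advance 2 -> fork_pos = 0 + 2 = 2. Next multiple of 4 is 4 (not reached); still 0 fragment(s).
Step 2: advance 1 -> fork_pos = 2 + 1 = 3. Next multiple of 4 is 4 (not reached); still 0 fragment(s).
Step 3: advance 13 -> fork_pos = 3 + 13 = 16. Reached multiple(s) of 4: 4, 8, 12, 16 -> fragments 1-4 completed (4 total).
Step 4: advance 3 -> fork_pos = 16 + 3 = 19. Next multiple of 4 is 20 (not reached); still 4 fragment(s).
Step 5: advance 3 -> fork_pos = 19 + 3 = 22. Reached multiple(s) of 4: 20 -> fragment 5 completed (5 total).
5 fragment(s) completed, covering template[0:20] (5 x 4 = 20). The next fragment, fragment 6, covers template[20:24], so it starts at position 20.

Answer: 20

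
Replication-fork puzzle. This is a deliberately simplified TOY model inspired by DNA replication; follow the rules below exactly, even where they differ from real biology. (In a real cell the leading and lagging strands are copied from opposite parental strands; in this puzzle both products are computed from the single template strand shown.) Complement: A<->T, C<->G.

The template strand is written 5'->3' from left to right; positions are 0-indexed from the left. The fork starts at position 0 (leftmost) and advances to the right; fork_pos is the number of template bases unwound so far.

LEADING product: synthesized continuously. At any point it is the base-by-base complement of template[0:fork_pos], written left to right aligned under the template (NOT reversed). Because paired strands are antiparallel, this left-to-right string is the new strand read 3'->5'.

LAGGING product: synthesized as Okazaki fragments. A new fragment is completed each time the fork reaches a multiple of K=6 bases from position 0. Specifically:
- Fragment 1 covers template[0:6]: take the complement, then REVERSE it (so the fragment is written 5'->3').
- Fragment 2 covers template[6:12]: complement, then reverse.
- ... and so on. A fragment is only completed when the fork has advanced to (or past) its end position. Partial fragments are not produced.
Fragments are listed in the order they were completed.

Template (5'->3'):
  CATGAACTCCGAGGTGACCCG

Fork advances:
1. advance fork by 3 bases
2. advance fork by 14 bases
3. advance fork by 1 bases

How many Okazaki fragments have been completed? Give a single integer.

Step 1: advance 3 -> fork_pos = 0 + 3 = 3. Next multiple of 6 is 6 (not reached); still 0 fragment(s).
Step 2: advance 14 -> fork_pos = 3 + 14 = 17. Reached multiple(s) of 6: 6, 12 -> fragments 1-2 completed (2 total).
Step 3: advance 1 -> fork_pos = 17 + 1 = 18. Reached multiple(s) of 6: 18 -> fragment 3 completed (3 total).
Check: final fork_pos = 18; the multiples of 6 that are <= 18 are 6..18 -> 18 // 6 = 3 completed fragment(s).

Answer: 3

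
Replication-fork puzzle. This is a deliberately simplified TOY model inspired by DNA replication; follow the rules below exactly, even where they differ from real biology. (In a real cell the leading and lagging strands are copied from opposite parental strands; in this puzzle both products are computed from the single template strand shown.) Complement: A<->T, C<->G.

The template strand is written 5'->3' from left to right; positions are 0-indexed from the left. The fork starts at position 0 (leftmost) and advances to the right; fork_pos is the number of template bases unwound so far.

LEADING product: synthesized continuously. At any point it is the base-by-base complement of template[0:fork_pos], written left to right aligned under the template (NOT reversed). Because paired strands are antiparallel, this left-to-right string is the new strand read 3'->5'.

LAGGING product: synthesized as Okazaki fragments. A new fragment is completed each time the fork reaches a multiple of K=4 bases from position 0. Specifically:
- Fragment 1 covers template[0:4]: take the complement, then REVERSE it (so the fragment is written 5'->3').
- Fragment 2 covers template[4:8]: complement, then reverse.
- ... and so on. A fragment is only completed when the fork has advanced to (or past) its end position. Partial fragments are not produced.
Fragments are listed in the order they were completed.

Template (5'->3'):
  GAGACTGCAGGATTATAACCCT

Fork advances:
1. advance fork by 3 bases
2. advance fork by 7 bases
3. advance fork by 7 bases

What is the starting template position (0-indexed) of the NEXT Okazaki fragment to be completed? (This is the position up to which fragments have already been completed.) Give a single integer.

Answer: 16

Derivation:
Step 1: advance 3 -> fork_pos = 0 + 3 = 3. Next multiple of 4 is 4 (not reached); still 0 fragment(s).
Step 2: advance 7 -> fork_pos = 3 + 7 = 10. Reached multiple(s) of 4: 4, 8 -> fragments 1-2 completed (2 total).
Step 3: advance 7 -> fork_pos = 10 + 7 = 17. Reached multiple(s) of 4: 12, 16 -> fragments 3-4 completed (4 total).
4 fragment(s) completed, covering template[0:16] (4 x 4 = 16). The next fragment, fragment 5, covers template[16:20], so it starts at position 16.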